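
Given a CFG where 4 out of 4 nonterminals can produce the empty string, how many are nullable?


Nonterminals: {S, A, B, C}
A nonterminal is nullable if it can derive epsilon
Counting nullable nonterminals: 4
Total nullable = 4

4


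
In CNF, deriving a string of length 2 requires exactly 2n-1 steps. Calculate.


Chomsky Normal Form derivation:
String length n = 2
Each step either:
  - Splits a nonterminal into two (n-1 such steps)
  - Converts a nonterminal to terminal (n such steps)
Total = (n-1) + n = 2n - 1
= 2(2) - 1
= 4 - 1
= 3

3


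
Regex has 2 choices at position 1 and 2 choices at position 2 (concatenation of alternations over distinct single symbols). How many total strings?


First group: 2 alternatives
Second group: 2 alternatives
Concatenation: each choice from group 1 pairs with each from group 2
Total = 2 x 2 = 4

4


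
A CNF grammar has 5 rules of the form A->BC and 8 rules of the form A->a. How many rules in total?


CNF allows two rule forms:
  A -> BC (binary): 5 rules
  A -> a (terminal): 8 rules
Total = 5 + 8 = 13

13


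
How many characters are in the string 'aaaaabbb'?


String: 'aaaaabbb'
Counting characters:
  'a' appears 5 time(s)
  'b' appears 3 time(s)
Total length = 5 + 3 = 8

8


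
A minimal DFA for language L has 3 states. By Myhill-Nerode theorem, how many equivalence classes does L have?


Myhill-Nerode theorem:
Number of equivalence classes = number of states in minimal DFA
Minimal DFA states = 3
Therefore equivalence classes = 3

3


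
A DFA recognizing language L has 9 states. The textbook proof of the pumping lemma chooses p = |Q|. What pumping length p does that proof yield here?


Pumping lemma for regular languages (standard proof):
Take p = |Q|, the number of DFA states.
Any string of length >= |Q| passes through |Q|+1 states while reading its first |Q| symbols,
so by pigeonhole some state repeats, giving the loop that can be pumped.
Here |Q| = 9
Therefore the proof uses p = 9

9


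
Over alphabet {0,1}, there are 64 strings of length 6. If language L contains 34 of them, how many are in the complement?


Alphabet: {0,1}
String length: 6
Total strings of length 6 = 2^6 = 64
Strings in L = 34
Complement = total - |L|
= 64 - 34
= 30

30


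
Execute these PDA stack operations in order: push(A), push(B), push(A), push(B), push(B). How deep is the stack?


Tracing stack operations:
  push(A) -> stack = [A], depth=1
  push(B) -> stack = [A,B], depth=2
  push(A) -> stack = [A,B,A], depth=3
  push(B) -> stack = [A,B,A,B], depth=4
  push(B) -> stack = [A,B,A,B,B], depth=5
Final depth = 5

5


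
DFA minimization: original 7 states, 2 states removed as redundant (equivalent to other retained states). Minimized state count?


Original DFA: 7 states
Redundant states removed: 2
Minimized states = original - removed
= 7 - 2
= 5

5


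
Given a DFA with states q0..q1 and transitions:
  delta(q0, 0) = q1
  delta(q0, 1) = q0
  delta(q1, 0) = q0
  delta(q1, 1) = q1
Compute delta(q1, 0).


Looking up transition function:
delta(q1, 0) in the table
Row: q1, Column: 0
Result: q0

q0


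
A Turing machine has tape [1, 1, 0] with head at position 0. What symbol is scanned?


Tape: [1, 1, 0]
Positions: 0 1 2
Values:    1 1 0
Head at position 0
tape[0] = 1

1


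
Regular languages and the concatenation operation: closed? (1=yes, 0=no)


Regular languages are closed under all standard operations:
- Union: Yes (product construction)
- Intersection: Yes (product construction)
- Complement: Yes (swap accept/reject)
- Concatenation: Yes (NFA construction)
Operation: concatenation -> Closed

1


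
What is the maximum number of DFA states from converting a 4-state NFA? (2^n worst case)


NFA has 4 states
Subset construction: each DFA state = subset of NFA states
Maximum subsets = 2^4
2^4 = 16

16


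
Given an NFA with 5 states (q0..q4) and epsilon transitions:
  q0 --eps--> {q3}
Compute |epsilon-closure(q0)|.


Starting from q0
Initialize closure = {q0}
Follow epsilon from q0 -> add q3
Final closure: {q0, q3}
Size = 2

2


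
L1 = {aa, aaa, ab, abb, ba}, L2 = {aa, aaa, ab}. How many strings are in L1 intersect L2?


L1 = {aa, aaa, ab, abb, ba}
L2 = {aa, aaa, ab}
Checking each string in L1 against L2:
  'aa': in L2? Yes
  'aaa': in L2? Yes
  'ab': in L2? Yes
  'abb': in L2? No
  'ba': in L2? No
Intersection = {aa, aaa, ab}
|L1 ∩ L2| = 3

3


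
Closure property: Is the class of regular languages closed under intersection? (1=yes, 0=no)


Regular languages are closed under all standard operations:
- Union: Yes (product construction)
- Intersection: Yes (product construction)
- Complement: Yes (swap accept/reject)
- Concatenation: Yes (NFA construction)
Operation: intersection -> Closed

1


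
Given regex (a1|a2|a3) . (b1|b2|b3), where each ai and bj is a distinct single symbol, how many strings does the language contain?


First group: 3 alternatives
Second group: 3 alternatives
Concatenation: each choice from group 1 pairs with each from group 2
Total = 3 x 3 = 9

9


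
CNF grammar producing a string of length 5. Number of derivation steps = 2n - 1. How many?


Chomsky Normal Form derivation:
String length n = 5
Each step either:
  - Splits a nonterminal into two (n-1 such steps)
  - Converts a nonterminal to terminal (n such steps)
Total = (n-1) + n = 2n - 1
= 2(5) - 1
= 10 - 1
= 9

9


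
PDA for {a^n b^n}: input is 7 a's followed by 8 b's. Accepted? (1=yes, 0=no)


Language requires equal numbers of a's and b's
PDA pushes for each 'a', pops for each 'b'
Number of a's = 7
Number of b's = 8
7 != 8 -> Reject

0


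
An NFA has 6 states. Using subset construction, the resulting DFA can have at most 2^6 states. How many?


NFA has 6 states
Subset construction: each DFA state = subset of NFA states
Maximum subsets = 2^6
2^6 = 64

64


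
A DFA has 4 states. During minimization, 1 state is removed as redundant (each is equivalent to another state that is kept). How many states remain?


Original DFA: 4 states
Redundant states removed: 1
Minimized states = original - removed
= 4 - 1
= 3

3


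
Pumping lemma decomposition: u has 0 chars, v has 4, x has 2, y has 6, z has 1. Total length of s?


|s| = |u| + |v| + |x| + |y| + |z|
= 0 + 4 + 2 + 6 + 1
= 4 + 2 + 7
= 6 + 7
= 13

13


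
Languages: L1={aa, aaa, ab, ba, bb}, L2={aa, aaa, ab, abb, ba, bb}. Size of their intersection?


L1 = {aa, aaa, ab, ba, bb}
L2 = {aa, aaa, ab, abb, ba, bb}
Checking each string in L1 against L2:
  'aa': in L2? Yes
  'aaa': in L2? Yes
  'ab': in L2? Yes
  'ba': in L2? Yes
  'bb': in L2? Yes
Intersection = {aa, aaa, ab, ba, bb}
|L1 ∩ L2| = 5

5


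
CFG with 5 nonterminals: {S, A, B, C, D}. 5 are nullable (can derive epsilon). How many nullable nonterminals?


Nonterminals: {S, A, B, C, D}
A nonterminal is nullable if it can derive epsilon
Counting nullable nonterminals: 5
Total nullable = 5

5


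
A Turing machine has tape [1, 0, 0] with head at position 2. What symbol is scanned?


Tape: [1, 0, 0]
Positions: 0 1 2
Values:    1 0 0
Head at position 2
tape[2] = 0

0


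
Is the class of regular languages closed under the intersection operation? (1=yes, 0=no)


Regular languages are closed under:
- Union (DFA product construction)
- Intersection (DFA product construction)
- Complement (swap accept/reject states)
- Concatenation (NFA construction)
- Kleene star (NFA construction)
intersection is in this list
Therefore: closed

1


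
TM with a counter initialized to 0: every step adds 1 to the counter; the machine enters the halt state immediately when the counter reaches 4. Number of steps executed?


Counter starts at 0. Counting sequence:
  Step 1: counter = 1
  Step 2: counter = 2
  Step 3: counter = 3
  Step 4: counter = 4
Counter reached 4 -> halt
Total steps = 4

4


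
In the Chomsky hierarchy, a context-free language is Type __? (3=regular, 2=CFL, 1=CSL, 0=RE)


Chomsky hierarchy levels:
  Type 3: Regular (DFA/NFA/regex)
  Type 2: Context-free (PDA)
  Type 1: Context-sensitive
  Type 0: Recursively enumerable (TM)
'context-free' corresponds to Type 2

2


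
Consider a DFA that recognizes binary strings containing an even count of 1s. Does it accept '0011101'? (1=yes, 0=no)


DFA has 2 states: q_even (start, accept=yes) and q_odd
Processing string '0011101' character by character:
  Position 0: read '0', 1-count=0 -> q_even (no change)
  Position 1: read '0', 1-count=0 -> q_even (no change)
  Position 2: read '1', 1-count=1 -> q_odd
  Position 3: read '1', 1-count=2 -> q_even
  Position 4: read '1', 1-count=3 -> q_odd
  Position 5: read '0', 1-count=3 -> q_odd (no change)
  Position 6: read '1', 1-count=4 -> q_even
Final state: q_even, total 1s = 4 (even); the DFA requires an even count -> accept

1


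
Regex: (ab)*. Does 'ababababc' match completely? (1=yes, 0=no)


Pattern: (ab)*
String: 'ababababc'
Pattern requires: zero or more repetitions of 'ab'
Length 9 is odd -> cannot be (ab)* -> no match
Result: 0

0


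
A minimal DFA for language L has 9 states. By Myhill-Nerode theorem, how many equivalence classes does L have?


Myhill-Nerode theorem:
Number of equivalence classes = number of states in minimal DFA
Minimal DFA states = 9
Therefore equivalence classes = 9

9


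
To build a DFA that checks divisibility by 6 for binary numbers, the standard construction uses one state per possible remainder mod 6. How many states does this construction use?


Divisibility by 6 is tracked via the remainder mod 6: 0, 1, ..., 5
The construction assigns one state to each remainder
Number of remainders = 6

6


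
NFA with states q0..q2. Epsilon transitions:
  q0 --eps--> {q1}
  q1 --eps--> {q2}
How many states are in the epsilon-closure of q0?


Starting from q0
Initialize closure = {q0}
Follow epsilon from q0 -> add q1
Follow epsilon from q1 -> add q2
Final closure: {q0, q1, q2}
Size = 3

3


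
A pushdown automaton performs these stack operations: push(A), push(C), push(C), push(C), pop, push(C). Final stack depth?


Tracing stack operations:
  push(A) -> stack = [A], depth=1
  push(C) -> stack = [A,C], depth=2
  push(C) -> stack = [A,C,C], depth=3
  push(C) -> stack = [A,C,C,C], depth=4
  pop -> removed C, stack = [A,C,C], depth=3
  push(C) -> stack = [A,C,C,C], depth=4
Final depth = 4

4


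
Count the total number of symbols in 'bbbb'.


String: 'bbbb'
Counting characters:
  'b' appears 4 time(s)
Total length = 0 + 4 = 4

4


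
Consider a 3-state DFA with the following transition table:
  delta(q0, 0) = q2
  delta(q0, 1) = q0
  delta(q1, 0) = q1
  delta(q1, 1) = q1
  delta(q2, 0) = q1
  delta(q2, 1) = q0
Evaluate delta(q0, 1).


Looking up transition function:
delta(q0, 1) in the table
Row: q0, Column: 1
Result: q0

q0


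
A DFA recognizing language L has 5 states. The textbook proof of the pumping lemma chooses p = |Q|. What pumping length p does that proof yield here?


Pumping lemma for regular languages (standard proof):
Take p = |Q|, the number of DFA states.
Any string of length >= |Q| passes through |Q|+1 states while reading its first |Q| symbols,
so by pigeonhole some state repeats, giving the loop that can be pumped.
Here |Q| = 5
Therefore the proof uses p = 5

5


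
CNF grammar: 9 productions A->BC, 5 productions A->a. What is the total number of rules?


CNF allows two rule forms:
  A -> BC (binary): 9 rules
  A -> a (terminal): 5 rules
Total = 9 + 5 = 14

14


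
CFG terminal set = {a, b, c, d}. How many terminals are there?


Terminal symbols: a, b, c, d
Counting each: a (#1), b (#2), c (#3), d (#4)
Total = 4

4


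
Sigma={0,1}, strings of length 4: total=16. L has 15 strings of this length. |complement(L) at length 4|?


Alphabet: {0,1}
String length: 4
Total strings of length 4 = 2^4 = 16
Strings in L = 15
Complement = total - |L|
= 16 - 15
= 1

1


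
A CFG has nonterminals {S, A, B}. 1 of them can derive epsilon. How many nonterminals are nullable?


Nonterminals: {S, A, B}
A nonterminal is nullable if it can derive epsilon
Counting nullable nonterminals: 1
Total nullable = 1

1


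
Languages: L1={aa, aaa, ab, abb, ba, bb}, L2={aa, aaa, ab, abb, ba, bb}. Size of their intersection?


L1 = {aa, aaa, ab, abb, ba, bb}
L2 = {aa, aaa, ab, abb, ba, bb}
Checking each string in L1 against L2:
  'aa': in L2? Yes
  'aaa': in L2? Yes
  'ab': in L2? Yes
  'abb': in L2? Yes
  'ba': in L2? Yes
  'bb': in L2? Yes
Intersection = {aa, aaa, ab, abb, ba, bb}
|L1 ∩ L2| = 6

6


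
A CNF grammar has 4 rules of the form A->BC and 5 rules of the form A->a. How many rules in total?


CNF allows two rule forms:
  A -> BC (binary): 4 rules
  A -> a (terminal): 5 rules
Total = 4 + 5 = 9

9


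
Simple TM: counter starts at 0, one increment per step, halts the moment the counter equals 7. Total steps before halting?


Counter starts at 0. Counting sequence:
  Step 1: counter = 1
  Step 2: counter = 2
  Step 3: counter = 3
  Step 4: counter = 4
  Step 5: counter = 5
  Step 6: counter = 6
  Step 7: counter = 7
Counter reached 7 -> halt
Total steps = 7

7


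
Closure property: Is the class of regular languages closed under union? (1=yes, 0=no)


Regular languages are closed under all standard operations:
- Union: Yes (product construction)
- Intersection: Yes (product construction)
- Complement: Yes (swap accept/reject)
- Concatenation: Yes (NFA construction)
Operation: union -> Closed

1


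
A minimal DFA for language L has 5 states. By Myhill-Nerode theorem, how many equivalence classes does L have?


Myhill-Nerode theorem:
Number of equivalence classes = number of states in minimal DFA
Minimal DFA states = 5
Therefore equivalence classes = 5

5


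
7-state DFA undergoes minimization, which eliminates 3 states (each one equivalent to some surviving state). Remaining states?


Original DFA: 7 states
Redundant states removed: 3
Minimized states = original - removed
= 7 - 3
= 4

4


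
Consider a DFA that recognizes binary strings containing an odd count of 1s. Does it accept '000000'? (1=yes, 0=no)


DFA has 2 states: q_even (start, accept=no) and q_odd
Processing string '000000' character by character:
  Position 0: read '0', 1-count=0 -> q_even (no change)
  Position 1: read '0', 1-count=0 -> q_even (no change)
  Position 2: read '0', 1-count=0 -> q_even (no change)
  Position 3: read '0', 1-count=0 -> q_even (no change)
  Position 4: read '0', 1-count=0 -> q_even (no change)
  Position 5: read '0', 1-count=0 -> q_even (no change)
Final state: q_even, total 1s = 0 (even); the DFA requires an odd count -> reject

0


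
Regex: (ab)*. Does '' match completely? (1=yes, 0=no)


Pattern: (ab)*
String: ''
Pattern requires: zero or more repetitions of 'ab'
Pairs: []
All pairs are 'ab'? Yes
Result: 1

1


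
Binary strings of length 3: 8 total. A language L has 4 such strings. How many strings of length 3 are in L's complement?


Alphabet: {0,1}
String length: 3
Total strings of length 3 = 2^3 = 8
Strings in L = 4
Complement = total - |L|
= 8 - 4
= 4

4


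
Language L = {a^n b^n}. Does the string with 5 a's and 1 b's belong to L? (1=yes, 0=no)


Language requires equal numbers of a's and b's
PDA pushes for each 'a', pops for each 'b'
Number of a's = 5
Number of b's = 1
5 != 1 -> Reject

0


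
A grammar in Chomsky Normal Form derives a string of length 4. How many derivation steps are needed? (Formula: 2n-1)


Chomsky Normal Form derivation:
String length n = 4
Each step either:
  - Splits a nonterminal into two (n-1 such steps)
  - Converts a nonterminal to terminal (n such steps)
Total = (n-1) + n = 2n - 1
= 2(4) - 1
= 8 - 1
= 7

7


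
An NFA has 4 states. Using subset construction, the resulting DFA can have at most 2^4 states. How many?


NFA has 4 states
Subset construction: each DFA state = subset of NFA states
Maximum subsets = 2^4
2^4 = 16

16


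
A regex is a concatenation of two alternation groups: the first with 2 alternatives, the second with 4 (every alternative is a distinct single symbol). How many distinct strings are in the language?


First group: 2 alternatives
Second group: 4 alternatives
Concatenation: each choice from group 1 pairs with each from group 2
Total = 2 x 4 = 8

8


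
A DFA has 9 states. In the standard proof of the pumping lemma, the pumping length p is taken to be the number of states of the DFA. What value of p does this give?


Pumping lemma for regular languages (standard proof):
Take p = |Q|, the number of DFA states.
Any string of length >= |Q| passes through |Q|+1 states while reading its first |Q| symbols,
so by pigeonhole some state repeats, giving the loop that can be pumped.
Here |Q| = 9
Therefore the proof uses p = 9

9


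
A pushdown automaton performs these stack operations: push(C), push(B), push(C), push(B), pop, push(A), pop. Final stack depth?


Tracing stack operations:
  push(C) -> stack = [C], depth=1
  push(B) -> stack = [C,B], depth=2
  push(C) -> stack = [C,B,C], depth=3
  push(B) -> stack = [C,B,C,B], depth=4
  pop -> removed B, stack = [C,B,C], depth=3
  push(A) -> stack = [C,B,C,A], depth=4
  pop -> removed A, stack = [C,B,C], depth=3
Final depth = 3

3


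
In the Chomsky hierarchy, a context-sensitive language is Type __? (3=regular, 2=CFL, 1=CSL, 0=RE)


Chomsky hierarchy levels:
  Type 3: Regular (DFA/NFA/regex)
  Type 2: Context-free (PDA)
  Type 1: Context-sensitive
  Type 0: Recursively enumerable (TM)
'context-sensitive' corresponds to Type 1

1


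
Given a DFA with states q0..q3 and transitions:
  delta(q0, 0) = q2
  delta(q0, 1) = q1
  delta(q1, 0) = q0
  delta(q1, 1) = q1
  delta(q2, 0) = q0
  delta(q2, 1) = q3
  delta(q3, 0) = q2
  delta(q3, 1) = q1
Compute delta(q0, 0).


Looking up transition function:
delta(q0, 0) in the table
Row: q0, Column: 0
Result: q2

q2


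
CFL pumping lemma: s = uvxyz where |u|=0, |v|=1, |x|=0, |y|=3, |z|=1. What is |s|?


|s| = |u| + |v| + |x| + |y| + |z|
= 0 + 1 + 0 + 3 + 1
= 1 + 0 + 4
= 1 + 4
= 5

5


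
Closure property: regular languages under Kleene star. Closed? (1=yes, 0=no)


Regular languages are closed under:
- Union (DFA product construction)
- Intersection (DFA product construction)
- Complement (swap accept/reject states)
- Concatenation (NFA construction)
- Kleene star (NFA construction)
Kleene star is in this list
Therefore: closed

1


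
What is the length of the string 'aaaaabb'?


String: 'aaaaabb'
Counting characters:
  'a' appears 5 time(s)
  'b' appears 2 time(s)
Total length = 5 + 2 = 7

7


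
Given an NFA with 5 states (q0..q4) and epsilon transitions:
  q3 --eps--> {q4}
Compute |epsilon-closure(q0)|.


Starting from q0
Initialize closure = {q0}
q0 has no outgoing epsilon transitions -> nothing to add
Final closure: {q0}
Size = 1

1


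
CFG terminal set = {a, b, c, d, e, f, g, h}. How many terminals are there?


Terminal symbols: a, b, c, d, e, f, g, h
Counting each: a (#1), b (#2), c (#3), d (#4), e (#5), f (#6), g (#7), h (#8)
Total = 8

8


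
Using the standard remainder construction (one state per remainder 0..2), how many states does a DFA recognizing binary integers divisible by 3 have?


Divisibility by 3 is tracked via the remainder mod 3: 0, 1, ..., 2
The construction assigns one state to each remainder
Number of remainders = 3

3


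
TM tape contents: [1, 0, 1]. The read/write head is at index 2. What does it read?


Tape: [1, 0, 1]
Positions: 0 1 2
Values:    1 0 1
Head at position 2
tape[2] = 1

1


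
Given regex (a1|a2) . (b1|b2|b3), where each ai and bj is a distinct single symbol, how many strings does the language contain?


First group: 2 alternatives
Second group: 3 alternatives
Concatenation: each choice from group 1 pairs with each from group 2
Total = 2 x 3 = 6

6


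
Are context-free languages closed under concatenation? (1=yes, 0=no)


CFL closure properties:
  Closed under: union, concatenation, Kleene star
  NOT closed under: intersection, complement
Operation 'concatenation' is in closed list -> Yes (closed)

1


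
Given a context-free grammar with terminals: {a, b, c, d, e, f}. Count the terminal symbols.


Terminal symbols: a, b, c, d, e, f
Counting each: a (#1), b (#2), c (#3), d (#4), e (#5), f (#6)
Total = 6

6


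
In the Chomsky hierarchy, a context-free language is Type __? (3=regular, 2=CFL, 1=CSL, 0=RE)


Chomsky hierarchy levels:
  Type 3: Regular (DFA/NFA/regex)
  Type 2: Context-free (PDA)
  Type 1: Context-sensitive
  Type 0: Recursively enumerable (TM)
'context-free' corresponds to Type 2

2


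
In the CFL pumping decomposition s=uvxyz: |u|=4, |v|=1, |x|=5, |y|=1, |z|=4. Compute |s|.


|s| = |u| + |v| + |x| + |y| + |z|
= 4 + 1 + 5 + 1 + 4
= 5 + 5 + 5
= 10 + 5
= 15

15


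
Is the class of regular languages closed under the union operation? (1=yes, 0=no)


Regular languages are closed under:
- Union (DFA product construction)
- Intersection (DFA product construction)
- Complement (swap accept/reject states)
- Concatenation (NFA construction)
- Kleene star (NFA construction)
union is in this list
Therefore: closed

1


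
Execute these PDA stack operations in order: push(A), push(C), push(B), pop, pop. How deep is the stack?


Tracing stack operations:
  push(A) -> stack = [A], depth=1
  push(C) -> stack = [A,C], depth=2
  push(B) -> stack = [A,C,B], depth=3
  pop -> removed B, stack = [A,C], depth=2
  pop -> removed C, stack = [A], depth=1
Final depth = 1

1


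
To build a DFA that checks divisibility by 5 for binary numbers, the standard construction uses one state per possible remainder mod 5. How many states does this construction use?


Divisibility by 5 is tracked via the remainder mod 5: 0, 1, ..., 4
The construction assigns one state to each remainder
Number of remainders = 5

5


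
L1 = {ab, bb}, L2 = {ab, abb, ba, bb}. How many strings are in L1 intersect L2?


L1 = {ab, bb}
L2 = {ab, abb, ba, bb}
Checking each string in L1 against L2:
  'ab': in L2? Yes
  'bb': in L2? Yes
Intersection = {ab, bb}
|L1 ∩ L2| = 2

2


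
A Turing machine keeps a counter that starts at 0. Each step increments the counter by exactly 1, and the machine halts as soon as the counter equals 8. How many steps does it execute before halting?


Counter starts at 0. Counting sequence:
  Step 1: counter = 1
  Step 2: counter = 2
  Step 3: counter = 3
  Step 4: counter = 4
  Step 5: counter = 5
  Step 6: counter = 6
  Step 7: counter = 7
  Step 8: counter = 8
Counter reached 8 -> halt
Total steps = 8

8


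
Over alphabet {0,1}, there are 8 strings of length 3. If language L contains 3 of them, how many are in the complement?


Alphabet: {0,1}
String length: 3
Total strings of length 3 = 2^3 = 8
Strings in L = 3
Complement = total - |L|
= 8 - 3
= 5

5


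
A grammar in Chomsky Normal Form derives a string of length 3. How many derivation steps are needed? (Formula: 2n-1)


Chomsky Normal Form derivation:
String length n = 3
Each step either:
  - Splits a nonterminal into two (n-1 such steps)
  - Converts a nonterminal to terminal (n such steps)
Total = (n-1) + n = 2n - 1
= 2(3) - 1
= 6 - 1
= 5

5


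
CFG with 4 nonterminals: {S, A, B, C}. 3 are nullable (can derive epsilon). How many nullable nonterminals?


Nonterminals: {S, A, B, C}
A nonterminal is nullable if it can derive epsilon
Counting nullable nonterminals: 3
Total nullable = 3

3


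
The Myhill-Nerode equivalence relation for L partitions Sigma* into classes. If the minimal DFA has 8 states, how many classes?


Myhill-Nerode theorem:
Number of equivalence classes = number of states in minimal DFA
Minimal DFA states = 8
Therefore equivalence classes = 8

8


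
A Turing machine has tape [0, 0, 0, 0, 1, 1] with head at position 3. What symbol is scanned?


Tape: [0, 0, 0, 0, 1, 1]
Positions: 0 1 2 3 4 5
Values:    0 0 0 0 1 1
Head at position 3
tape[3] = 0

0


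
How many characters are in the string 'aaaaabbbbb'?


String: 'aaaaabbbbb'
Counting characters:
  'a' appears 5 time(s)
  'b' appears 5 time(s)
Total length = 5 + 5 = 10

10


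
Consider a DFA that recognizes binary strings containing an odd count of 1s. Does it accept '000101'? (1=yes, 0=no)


DFA has 2 states: q_even (start, accept=no) and q_odd
Processing string '000101' character by character:
  Position 0: read '0', 1-count=0 -> q_even (no change)
  Position 1: read '0', 1-count=0 -> q_even (no change)
  Position 2: read '0', 1-count=0 -> q_even (no change)
  Position 3: read '1', 1-count=1 -> q_odd
  Position 4: read '0', 1-count=1 -> q_odd (no change)
  Position 5: read '1', 1-count=2 -> q_even
Final state: q_even, total 1s = 2 (even); the DFA requires an odd count -> reject

0


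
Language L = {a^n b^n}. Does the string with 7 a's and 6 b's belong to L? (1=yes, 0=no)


Language requires equal numbers of a's and b's
PDA pushes for each 'a', pops for each 'b'
Number of a's = 7
Number of b's = 6
7 != 6 -> Reject

0


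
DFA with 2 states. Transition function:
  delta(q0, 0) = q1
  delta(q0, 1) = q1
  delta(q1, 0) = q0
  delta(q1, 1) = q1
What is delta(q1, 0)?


Looking up transition function:
delta(q1, 0) in the table
Row: q1, Column: 0
Result: q0

q0


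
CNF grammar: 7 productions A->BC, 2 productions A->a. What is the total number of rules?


CNF allows two rule forms:
  A -> BC (binary): 7 rules
  A -> a (terminal): 2 rules
Total = 7 + 2 = 9

9


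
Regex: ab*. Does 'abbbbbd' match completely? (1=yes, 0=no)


Pattern: ab*
String: 'abbbbbd'
Pattern requires: exactly one 'a' followed by zero or more 'b's
First char is 'a' -> OK
Rest 'bbbbbd': all b's? No
Result: 0

0


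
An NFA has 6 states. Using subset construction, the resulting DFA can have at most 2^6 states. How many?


NFA has 6 states
Subset construction: each DFA state = subset of NFA states
Maximum subsets = 2^6
2^6 = 64

64


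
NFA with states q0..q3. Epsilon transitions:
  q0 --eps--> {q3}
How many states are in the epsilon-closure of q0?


Starting from q0
Initialize closure = {q0}
Follow epsilon from q0 -> add q3
Final closure: {q0, q3}
Size = 2

2


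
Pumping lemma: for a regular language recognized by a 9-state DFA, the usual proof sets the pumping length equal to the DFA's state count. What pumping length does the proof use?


Pumping lemma for regular languages (standard proof):
Take p = |Q|, the number of DFA states.
Any string of length >= |Q| passes through |Q|+1 states while reading its first |Q| symbols,
so by pigeonhole some state repeats, giving the loop that can be pumped.
Here |Q| = 9
Therefore the proof uses p = 9

9


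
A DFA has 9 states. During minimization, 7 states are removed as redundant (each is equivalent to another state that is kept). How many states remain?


Original DFA: 9 states
Redundant states removed: 7
Minimized states = original - removed
= 9 - 7
= 2

2


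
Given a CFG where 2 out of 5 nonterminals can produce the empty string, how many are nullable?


Nonterminals: {S, A, B, C, D}
A nonterminal is nullable if it can derive epsilon
Counting nullable nonterminals: 2
Total nullable = 2

2


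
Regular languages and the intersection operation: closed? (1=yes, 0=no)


Regular languages are closed under all standard operations:
- Union: Yes (product construction)
- Intersection: Yes (product construction)
- Complement: Yes (swap accept/reject)
- Concatenation: Yes (NFA construction)
Operation: intersection -> Closed

1


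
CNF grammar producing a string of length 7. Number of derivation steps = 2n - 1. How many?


Chomsky Normal Form derivation:
String length n = 7
Each step either:
  - Splits a nonterminal into two (n-1 such steps)
  - Converts a nonterminal to terminal (n such steps)
Total = (n-1) + n = 2n - 1
= 2(7) - 1
= 14 - 1
= 13

13


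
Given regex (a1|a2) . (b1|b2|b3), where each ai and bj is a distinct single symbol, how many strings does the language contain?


First group: 2 alternatives
Second group: 3 alternatives
Concatenation: each choice from group 1 pairs with each from group 2
Total = 2 x 3 = 6

6


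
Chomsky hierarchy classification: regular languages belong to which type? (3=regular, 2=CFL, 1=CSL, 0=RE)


Chomsky hierarchy levels:
  Type 3: Regular (DFA/NFA/regex)
  Type 2: Context-free (PDA)
  Type 1: Context-sensitive
  Type 0: Recursively enumerable (TM)
'regular' corresponds to Type 3

3


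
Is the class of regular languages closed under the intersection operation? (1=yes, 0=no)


Regular languages are closed under:
- Union (DFA product construction)
- Intersection (DFA product construction)
- Complement (swap accept/reject states)
- Concatenation (NFA construction)
- Kleene star (NFA construction)
intersection is in this list
Therefore: closed

1


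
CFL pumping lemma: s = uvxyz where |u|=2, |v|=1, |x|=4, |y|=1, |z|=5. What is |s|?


|s| = |u| + |v| + |x| + |y| + |z|
= 2 + 1 + 4 + 1 + 5
= 3 + 4 + 6
= 7 + 6
= 13

13


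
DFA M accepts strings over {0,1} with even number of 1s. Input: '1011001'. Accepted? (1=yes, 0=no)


DFA has 2 states: q_even (start, accept=yes) and q_odd
Processing string '1011001' character by character:
  Position 0: read '1', 1-count=1 -> q_odd
  Position 1: read '0', 1-count=1 -> q_odd (no change)
  Position 2: read '1', 1-count=2 -> q_even
  Position 3: read '1', 1-count=3 -> q_odd
  Position 4: read '0', 1-count=3 -> q_odd (no change)
  Position 5: read '0', 1-count=3 -> q_odd (no change)
  Position 6: read '1', 1-count=4 -> q_even
Final state: q_even, total 1s = 4 (even); the DFA requires an even count -> accept

1


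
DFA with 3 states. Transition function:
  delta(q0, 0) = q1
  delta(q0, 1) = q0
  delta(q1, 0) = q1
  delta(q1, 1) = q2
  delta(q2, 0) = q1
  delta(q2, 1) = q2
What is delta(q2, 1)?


Looking up transition function:
delta(q2, 1) in the table
Row: q2, Column: 1
Result: q2

q2


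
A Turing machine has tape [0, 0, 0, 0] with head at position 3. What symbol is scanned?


Tape: [0, 0, 0, 0]
Positions: 0 1 2 3
Values:    0 0 0 0
Head at position 3
tape[3] = 0

0


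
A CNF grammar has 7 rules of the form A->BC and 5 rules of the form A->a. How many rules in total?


CNF allows two rule forms:
  A -> BC (binary): 7 rules
  A -> a (terminal): 5 rules
Total = 7 + 5 = 12

12


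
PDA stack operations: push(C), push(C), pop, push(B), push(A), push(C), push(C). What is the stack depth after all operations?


Tracing stack operations:
  push(C) -> stack = [C], depth=1
  push(C) -> stack = [C,C], depth=2
  pop -> removed C, stack = [C], depth=1
  push(B) -> stack = [C,B], depth=2
  push(A) -> stack = [C,B,A], depth=3
  push(C) -> stack = [C,B,A,C], depth=4
  push(C) -> stack = [C,B,A,C,C], depth=5
Final depth = 5

5


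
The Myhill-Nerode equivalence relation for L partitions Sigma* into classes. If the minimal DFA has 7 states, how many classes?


Myhill-Nerode theorem:
Number of equivalence classes = number of states in minimal DFA
Minimal DFA states = 7
Therefore equivalence classes = 7

7


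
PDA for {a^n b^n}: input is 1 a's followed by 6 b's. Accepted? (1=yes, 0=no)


Language requires equal numbers of a's and b's
PDA pushes for each 'a', pops for each 'b'
Number of a's = 1
Number of b's = 6
1 != 6 -> Reject

0


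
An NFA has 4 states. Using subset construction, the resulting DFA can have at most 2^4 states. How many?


NFA has 4 states
Subset construction: each DFA state = subset of NFA states
Maximum subsets = 2^4
2^4 = 16

16


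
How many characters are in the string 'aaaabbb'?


String: 'aaaabbb'
Counting characters:
  'a' appears 4 time(s)
  'b' appears 3 time(s)
Total length = 4 + 3 = 7

7


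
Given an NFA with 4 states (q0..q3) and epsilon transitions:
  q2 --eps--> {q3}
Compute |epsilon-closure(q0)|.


Starting from q0
Initialize closure = {q0}
q0 has no outgoing epsilon transitions -> nothing to add
Final closure: {q0}
Size = 1

1


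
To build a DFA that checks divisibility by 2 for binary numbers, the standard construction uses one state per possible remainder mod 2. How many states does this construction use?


Divisibility by 2 is tracked via the remainder mod 2: 0, 1, ..., 1
The construction assigns one state to each remainder
Number of remainders = 2

2


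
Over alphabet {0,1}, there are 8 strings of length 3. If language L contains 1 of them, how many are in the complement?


Alphabet: {0,1}
String length: 3
Total strings of length 3 = 2^3 = 8
Strings in L = 1
Complement = total - |L|
= 8 - 1
= 7

7


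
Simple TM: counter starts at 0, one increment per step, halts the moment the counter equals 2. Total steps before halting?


Counter starts at 0. Counting sequence:
  Step 1: counter = 1
  Step 2: counter = 2
Counter reached 2 -> halt
Total steps = 2

2


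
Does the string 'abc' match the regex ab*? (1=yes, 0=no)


Pattern: ab*
String: 'abc'
Pattern requires: exactly one 'a' followed by zero or more 'b's
First char is 'a' -> OK
Rest 'bc': all b's? No
Result: 0

0


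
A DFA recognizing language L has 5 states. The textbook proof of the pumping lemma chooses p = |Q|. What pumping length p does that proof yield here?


Pumping lemma for regular languages (standard proof):
Take p = |Q|, the number of DFA states.
Any string of length >= |Q| passes through |Q|+1 states while reading its first |Q| symbols,
so by pigeonhole some state repeats, giving the loop that can be pumped.
Here |Q| = 5
Therefore the proof uses p = 5

5


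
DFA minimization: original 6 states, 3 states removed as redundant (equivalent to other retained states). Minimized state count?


Original DFA: 6 states
Redundant states removed: 3
Minimized states = original - removed
= 6 - 3
= 3

3


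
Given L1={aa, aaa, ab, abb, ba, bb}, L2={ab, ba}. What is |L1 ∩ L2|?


L1 = {aa, aaa, ab, abb, ba, bb}
L2 = {ab, ba}
Checking each string in L1 against L2:
  'aa': in L2? No
  'aaa': in L2? No
  'ab': in L2? Yes
  'abb': in L2? No
  'ba': in L2? Yes
  'bb': in L2? No
Intersection = {ab, ba}
|L1 ∩ L2| = 2

2


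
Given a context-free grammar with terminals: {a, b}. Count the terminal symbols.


Terminal symbols: a, b
Counting each: a (#1), b (#2)
Total = 2

2


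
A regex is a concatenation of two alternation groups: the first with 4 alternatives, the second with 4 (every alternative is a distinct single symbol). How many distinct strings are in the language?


First group: 4 alternatives
Second group: 4 alternatives
Concatenation: each choice from group 1 pairs with each from group 2
Total = 4 x 4 = 16

16


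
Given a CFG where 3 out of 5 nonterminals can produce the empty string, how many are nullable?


Nonterminals: {S, A, B, C, D}
A nonterminal is nullable if it can derive epsilon
Counting nullable nonterminals: 3
Total nullable = 3

3


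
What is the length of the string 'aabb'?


String: 'aabb'
Counting characters:
  'a' appears 2 time(s)
  'b' appears 2 time(s)
Total length = 2 + 2 = 4

4


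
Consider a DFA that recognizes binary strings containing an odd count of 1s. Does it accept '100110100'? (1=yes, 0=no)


DFA has 2 states: q_even (start, accept=no) and q_odd
Processing string '100110100' character by character:
  Position 0: read '1', 1-count=1 -> q_odd
  Position 1: read '0', 1-count=1 -> q_odd (no change)
  Position 2: read '0', 1-count=1 -> q_odd (no change)
  Position 3: read '1', 1-count=2 -> q_even
  Position 4: read '1', 1-count=3 -> q_odd
  Position 5: read '0', 1-count=3 -> q_odd (no change)
  Position 6: read '1', 1-count=4 -> q_even
  Position 7: read '0', 1-count=4 -> q_even (no change)
  Position 8: read '0', 1-count=4 -> q_even (no change)
Final state: q_even, total 1s = 4 (even); the DFA requires an odd count -> reject

0


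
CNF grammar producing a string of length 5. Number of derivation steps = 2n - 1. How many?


Chomsky Normal Form derivation:
String length n = 5
Each step either:
  - Splits a nonterminal into two (n-1 such steps)
  - Converts a nonterminal to terminal (n such steps)
Total = (n-1) + n = 2n - 1
= 2(5) - 1
= 10 - 1
= 9

9


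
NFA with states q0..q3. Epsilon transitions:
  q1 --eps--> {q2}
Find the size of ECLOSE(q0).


Starting from q0
Initialize closure = {q0}
q0 has no outgoing epsilon transitions -> nothing to add
Final closure: {q0}
Size = 1

1


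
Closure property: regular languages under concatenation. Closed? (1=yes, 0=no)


Regular languages are closed under:
- Union (DFA product construction)
- Intersection (DFA product construction)
- Complement (swap accept/reject states)
- Concatenation (NFA construction)
- Kleene star (NFA construction)
concatenation is in this list
Therefore: closed

1


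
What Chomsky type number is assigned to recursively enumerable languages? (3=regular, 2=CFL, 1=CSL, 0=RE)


Chomsky hierarchy levels:
  Type 3: Regular (DFA/NFA/regex)
  Type 2: Context-free (PDA)
  Type 1: Context-sensitive
  Type 0: Recursively enumerable (TM)
'recursively enumerable' corresponds to Type 0

0


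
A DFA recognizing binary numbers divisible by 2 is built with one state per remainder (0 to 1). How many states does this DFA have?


Divisibility by 2 is tracked via the remainder mod 2: 0, 1, ..., 1
The construction assigns one state to each remainder
Number of remainders = 2

2


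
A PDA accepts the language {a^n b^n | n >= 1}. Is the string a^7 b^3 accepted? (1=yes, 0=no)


Language requires equal numbers of a's and b's
PDA pushes for each 'a', pops for each 'b'
Number of a's = 7
Number of b's = 3
7 != 3 -> Reject

0


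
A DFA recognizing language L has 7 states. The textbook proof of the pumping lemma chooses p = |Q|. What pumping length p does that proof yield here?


Pumping lemma for regular languages (standard proof):
Take p = |Q|, the number of DFA states.
Any string of length >= |Q| passes through |Q|+1 states while reading its first |Q| symbols,
so by pigeonhole some state repeats, giving the loop that can be pumped.
Here |Q| = 7
Therefore the proof uses p = 7

7


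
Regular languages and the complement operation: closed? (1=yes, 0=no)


Regular languages are closed under all standard operations:
- Union: Yes (product construction)
- Intersection: Yes (product construction)
- Complement: Yes (swap accept/reject)
- Concatenation: Yes (NFA construction)
Operation: complement -> Closed

1


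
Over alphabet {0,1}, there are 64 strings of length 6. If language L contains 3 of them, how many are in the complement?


Alphabet: {0,1}
String length: 6
Total strings of length 6 = 2^6 = 64
Strings in L = 3
Complement = total - |L|
= 64 - 3
= 61

61


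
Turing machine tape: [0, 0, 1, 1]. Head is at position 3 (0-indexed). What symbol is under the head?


Tape: [0, 0, 1, 1]
Positions: 0 1 2 3
Values:    0 0 1 1
Head at position 3
tape[3] = 1

1


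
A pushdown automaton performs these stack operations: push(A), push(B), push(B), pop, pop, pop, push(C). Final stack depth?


Tracing stack operations:
  push(A) -> stack = [A], depth=1
  push(B) -> stack = [A,B], depth=2
  push(B) -> stack = [A,B,B], depth=3
  pop -> removed B, stack = [A,B], depth=2
  pop -> removed B, stack = [A], depth=1
  pop -> removed A, stack = [], depth=0
  push(C) -> stack = [C], depth=1
Final depth = 1

1


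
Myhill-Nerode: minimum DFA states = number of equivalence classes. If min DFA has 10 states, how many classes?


Myhill-Nerode theorem:
Number of equivalence classes = number of states in minimal DFA
Minimal DFA states = 10
Therefore equivalence classes = 10

10


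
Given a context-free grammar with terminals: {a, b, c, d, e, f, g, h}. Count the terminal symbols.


Terminal symbols: a, b, c, d, e, f, g, h
Counting each: a (#1), b (#2), c (#3), d (#4), e (#5), f (#6), g (#7), h (#8)
Total = 8

8


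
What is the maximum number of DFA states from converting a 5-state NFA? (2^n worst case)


NFA has 5 states
Subset construction: each DFA state = subset of NFA states
Maximum subsets = 2^5
2^5 = 32

32
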